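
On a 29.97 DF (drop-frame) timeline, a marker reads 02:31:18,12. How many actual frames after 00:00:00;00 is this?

272080

As if non-drop at 30 labels/s: (2 × 3600 + 31 × 60 + 18) × 30 + 12 = 272352.
Minute boundaries passed: 151; those not divisible by 10: 151 − 15 = 136; dropped labels = 2 × 136 = 272.
Actual frame index = 272352 − 272 = 272080.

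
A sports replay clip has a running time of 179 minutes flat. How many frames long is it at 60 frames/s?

644400 frames

179 min = 10740 s.
Frames = 10740 × 60 = 644400.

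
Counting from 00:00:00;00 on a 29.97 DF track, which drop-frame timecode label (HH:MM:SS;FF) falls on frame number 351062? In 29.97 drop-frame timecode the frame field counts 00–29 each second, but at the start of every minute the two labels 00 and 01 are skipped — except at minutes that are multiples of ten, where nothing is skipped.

Each 10-minute DF block holds 10 × 60 × 30 − 9 × 2 = 17982 frames. 351062 ÷ 17982 → 19 full blocks, remainder 9404.
Within the partial block the first minute is 1800 frames and each further minute 1798, so 5 further minute boundaries passed. Total skipped labels = 18 × 19 + 2 × 5 = 352.
Non-drop label index = 351062 + 352 = 351414; at 30 labels/s that is 03:15:13:24, i.e. DF 03:15:13;24.

03:15:13;24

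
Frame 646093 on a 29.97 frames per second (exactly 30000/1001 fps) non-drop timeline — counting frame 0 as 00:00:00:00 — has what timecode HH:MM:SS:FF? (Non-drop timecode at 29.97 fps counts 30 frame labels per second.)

646093 ÷ 30 = 21536 full seconds, remainder 13 frames.
21536 s = 5 h 58 min 56 s.
Timecode: 05:58:56:13.

05:58:56:13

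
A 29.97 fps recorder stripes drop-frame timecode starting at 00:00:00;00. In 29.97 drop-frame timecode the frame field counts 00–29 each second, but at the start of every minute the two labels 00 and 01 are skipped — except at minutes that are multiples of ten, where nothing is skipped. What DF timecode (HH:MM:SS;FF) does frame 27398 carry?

Each 10-minute DF block holds 10 × 60 × 30 − 9 × 2 = 17982 frames. 27398 ÷ 17982 → 1 full block, remainder 9416.
Within the partial block the first minute is 1800 frames and each further minute 1798, so 5 further minute boundaries passed. Total skipped labels = 18 × 1 + 2 × 5 = 28.
Non-drop label index = 27398 + 28 = 27426; at 30 labels/s that is 00:15:14:06, i.e. DF 00:15:14;06.

00:15:14;06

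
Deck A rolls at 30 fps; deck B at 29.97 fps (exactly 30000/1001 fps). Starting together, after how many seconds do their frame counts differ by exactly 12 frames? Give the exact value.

400.4 seconds

The gap grows by |30000/1001 − 30| = 30/1001 frames per second.
Time for a 12-frame gap: 12 ÷ (30/1001) = 400.4 s.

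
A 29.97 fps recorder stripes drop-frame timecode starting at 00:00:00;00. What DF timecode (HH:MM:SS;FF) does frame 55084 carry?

Each 10-minute DF block holds 10 × 60 × 30 − 9 × 2 = 17982 frames. 55084 ÷ 17982 → 3 full blocks, remainder 1138.
Within the partial block the first minute is 1800 frames and each further minute 1798, so 0 further minute boundaries passed. Total skipped labels = 18 × 3 + 2 × 0 = 54.
Non-drop label index = 55084 + 54 = 55138; at 30 labels/s that is 00:30:37:28, i.e. DF 00:30:37;28.

00:30:37;28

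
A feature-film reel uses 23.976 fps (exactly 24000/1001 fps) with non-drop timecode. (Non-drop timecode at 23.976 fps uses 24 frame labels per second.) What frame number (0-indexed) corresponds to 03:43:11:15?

frame 321399

Total seconds to the label: (3 × 3600 + 43 × 60 + 11) = 13391.
Frame index = 13391 × 24 + 15 = 321399.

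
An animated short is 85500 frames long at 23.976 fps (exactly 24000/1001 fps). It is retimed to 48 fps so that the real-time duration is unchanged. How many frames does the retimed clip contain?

Target frames = source frames × (target rate / source rate) = 85500 × (48)/(24000/1001) = 85500 × 1001/500 = 171171.

171171 frames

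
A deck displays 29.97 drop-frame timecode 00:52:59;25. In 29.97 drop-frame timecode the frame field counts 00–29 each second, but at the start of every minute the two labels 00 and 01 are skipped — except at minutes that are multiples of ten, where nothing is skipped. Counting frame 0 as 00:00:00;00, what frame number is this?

Complete 10-minute blocks: 5, each 17982 frames → 89910.
Remaining 2 whole minutes in the current block: 1800 + 1 × 1798 = 3598 frames.
Within the current minute: 59 × 30 + 25 − 2 = 1793 (labels ;00/;01 skipped at this minute). Total = 89910 + 3598 + 1793 = 95301.

95301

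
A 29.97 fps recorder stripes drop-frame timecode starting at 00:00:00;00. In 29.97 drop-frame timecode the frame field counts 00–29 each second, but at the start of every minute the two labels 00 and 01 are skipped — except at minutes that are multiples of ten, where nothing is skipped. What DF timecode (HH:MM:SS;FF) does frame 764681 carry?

Each 10-minute DF block holds 10 × 60 × 30 − 9 × 2 = 17982 frames. 764681 ÷ 17982 → 42 full blocks, remainder 9437.
Within the partial block the first minute is 1800 frames and each further minute 1798, so 5 further minute boundaries passed. Total skipped labels = 18 × 42 + 2 × 5 = 766.
Non-drop label index = 764681 + 766 = 765447; at 30 labels/s that is 07:05:14:27, i.e. DF 07:05:14;27.

07:05:14;27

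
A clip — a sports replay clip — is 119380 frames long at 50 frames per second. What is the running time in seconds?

2387.6 seconds

Running time = 119380 / (50) = 2387.6 s.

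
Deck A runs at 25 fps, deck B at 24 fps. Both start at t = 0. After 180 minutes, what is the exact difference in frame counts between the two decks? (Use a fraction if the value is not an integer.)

180 min = 10800 s.
A emits 25 × 10800 = 270000 frames; B emits 24 × 10800 = 259200.
Difference = 10800 frames; B is behind A.

10800 frames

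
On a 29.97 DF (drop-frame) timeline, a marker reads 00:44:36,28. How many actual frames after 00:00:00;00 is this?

80228

Complete 10-minute blocks: 4, each 17982 frames → 71928.
Remaining 4 whole minutes in the current block: 1800 + 3 × 1798 = 7194 frames.
Within the current minute: 36 × 30 + 28 − 2 = 1106 (labels ;00/;01 skipped at this minute). Total = 71928 + 7194 + 1106 = 80228.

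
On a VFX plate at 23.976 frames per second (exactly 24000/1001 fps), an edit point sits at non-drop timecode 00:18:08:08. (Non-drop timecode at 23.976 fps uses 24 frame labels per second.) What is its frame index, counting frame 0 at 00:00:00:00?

frame 26120

Total seconds to the label: (0 × 3600 + 18 × 60 + 8) = 1088.
Frame index = 1088 × 24 + 8 = 26120.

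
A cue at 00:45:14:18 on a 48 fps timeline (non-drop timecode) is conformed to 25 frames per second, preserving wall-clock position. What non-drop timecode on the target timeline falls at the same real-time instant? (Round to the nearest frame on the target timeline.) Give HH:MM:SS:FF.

Source frame index: (0×3600 + 45×60 + 14) × 48 + 18 = 130290.
Real time: 130290 / (48) = 21715/8 s.
Target frame: (21715/8) × (25) = 542875/8 ≈ 67859.375 → 67859.
At 25 labels/s: frame 67859 → 00:45:14:09.

00:45:14:09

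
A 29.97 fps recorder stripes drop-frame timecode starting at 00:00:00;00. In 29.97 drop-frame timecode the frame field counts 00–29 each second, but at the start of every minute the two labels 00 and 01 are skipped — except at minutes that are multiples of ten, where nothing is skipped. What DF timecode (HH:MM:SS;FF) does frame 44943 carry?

Each 10-minute DF block holds 10 × 60 × 30 − 9 × 2 = 17982 frames. 44943 ÷ 17982 → 2 full blocks, remainder 8979.
Within the partial block the first minute is 1800 frames and each further minute 1798, so 4 further minute boundaries passed. Total skipped labels = 18 × 2 + 2 × 4 = 44.
Non-drop label index = 44943 + 44 = 44987; at 30 labels/s that is 00:24:59:17, i.e. DF 00:24:59;17.

00:24:59;17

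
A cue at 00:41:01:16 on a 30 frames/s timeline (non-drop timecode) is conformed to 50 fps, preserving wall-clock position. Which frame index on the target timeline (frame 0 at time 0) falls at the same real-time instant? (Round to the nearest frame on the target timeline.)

Source frame index: (0×3600 + 41×60 + 1) × 30 + 16 = 73846.
Real time: 73846 / (30) = 36923/15 s.
Target frame: (36923/15) × (50) = 369230/3 ≈ 123076.667 → 123077.

frame 123077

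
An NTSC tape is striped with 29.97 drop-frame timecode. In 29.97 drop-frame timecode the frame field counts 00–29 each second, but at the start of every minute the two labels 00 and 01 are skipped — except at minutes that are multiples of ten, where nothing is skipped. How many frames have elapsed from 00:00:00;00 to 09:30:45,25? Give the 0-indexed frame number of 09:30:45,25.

Complete 10-minute blocks: 57, each 17982 frames → 1024974.
Remaining 0 whole minutes in the current block: 0 frames.
Within the current minute: 45 × 30 + 25 = 1375. Total = 1024974 + 0 + 1375 = 1026349.

1026349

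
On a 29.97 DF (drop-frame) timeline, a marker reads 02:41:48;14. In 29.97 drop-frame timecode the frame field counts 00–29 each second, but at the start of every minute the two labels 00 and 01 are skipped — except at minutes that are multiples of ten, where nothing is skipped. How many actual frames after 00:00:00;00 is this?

290964

As if non-drop at 30 labels/s: (2 × 3600 + 41 × 60 + 48) × 30 + 14 = 291254.
Minute boundaries passed: 161; those not divisible by 10: 161 − 16 = 145; dropped labels = 2 × 145 = 290.
Actual frame index = 291254 − 290 = 290964.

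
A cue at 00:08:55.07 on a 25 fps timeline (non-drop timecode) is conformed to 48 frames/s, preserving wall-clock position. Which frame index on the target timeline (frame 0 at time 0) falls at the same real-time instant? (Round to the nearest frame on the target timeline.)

Source frame index: (0×3600 + 8×60 + 55) × 25 + 7 = 13382.
Real time: 13382 / (25) = 13382/25 s.
Target frame: (13382/25) × (48) = 642336/25 ≈ 25693.440 → 25693.

frame 25693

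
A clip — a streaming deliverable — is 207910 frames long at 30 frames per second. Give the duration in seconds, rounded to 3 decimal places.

Running time = 207910 × 1/30 = 20791/3 s ≈ 6930.333 s.

6930.333 seconds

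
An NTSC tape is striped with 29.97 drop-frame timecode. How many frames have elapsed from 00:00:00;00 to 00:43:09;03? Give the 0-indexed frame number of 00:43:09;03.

As if non-drop at 30 labels/s: (0 × 3600 + 43 × 60 + 9) × 30 + 3 = 77673.
Minute boundaries passed: 43; those not divisible by 10: 43 − 4 = 39; dropped labels = 2 × 39 = 78.
Actual frame index = 77673 − 78 = 77595.

77595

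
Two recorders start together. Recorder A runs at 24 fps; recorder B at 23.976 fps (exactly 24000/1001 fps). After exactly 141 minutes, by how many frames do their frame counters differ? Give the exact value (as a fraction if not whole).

141 min = 8460 s.
A emits 24 × 8460 = 203040 frames; B emits 24000/1001 × 8460 = 203040000/1001.
Difference = 203040/1001 frames (≈ 202.8372); B is behind A.

203040/1001 frames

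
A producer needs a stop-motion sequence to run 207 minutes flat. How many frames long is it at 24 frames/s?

207 min = 12420 s.
Frames = 12420 × 24 = 298080.

298080 frames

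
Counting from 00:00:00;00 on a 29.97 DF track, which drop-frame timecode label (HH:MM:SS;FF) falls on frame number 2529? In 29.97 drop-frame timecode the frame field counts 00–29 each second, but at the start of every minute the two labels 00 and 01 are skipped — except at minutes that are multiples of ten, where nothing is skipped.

Ten DF minutes hold 17982 frames, so frame 2529 lies in block 0 (frames 0–17981) with 2529 frames into that block.
The block's first minute is 1800 frames and the rest 1798 each; 2529 frames reaches minute 1, so 0 × 18 + 1 × 2 = 2 labels have been skipped so far.
Adding those back, label number 2529 + 2 = 2531 at 30 labels/s is 84 s + 11 f = 0 h 1 min 24 s frame 11, i.e. 00:01:24;11.

00:01:24;11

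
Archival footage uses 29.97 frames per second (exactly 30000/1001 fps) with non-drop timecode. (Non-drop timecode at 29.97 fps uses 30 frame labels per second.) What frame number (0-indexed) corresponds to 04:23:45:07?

474757

Total seconds to the label: (4 × 3600 + 23 × 60 + 45) = 15825.
Frame index = 15825 × 30 + 7 = 474757.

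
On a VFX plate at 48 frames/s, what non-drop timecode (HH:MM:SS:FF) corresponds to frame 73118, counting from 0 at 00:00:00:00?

00:25:23:14

73118 ÷ 48 = 1523 full seconds, remainder 14 frames.
1523 s = 0 h 25 min 23 s.
Timecode: 00:25:23:14.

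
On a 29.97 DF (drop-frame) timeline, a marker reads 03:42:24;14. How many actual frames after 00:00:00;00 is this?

As if non-drop at 30 labels/s: (3 × 3600 + 42 × 60 + 24) × 30 + 14 = 400334.
Minute boundaries passed: 222; those not divisible by 10: 222 − 22 = 200; dropped labels = 2 × 200 = 400.
Actual frame index = 400334 − 400 = 399934.

399934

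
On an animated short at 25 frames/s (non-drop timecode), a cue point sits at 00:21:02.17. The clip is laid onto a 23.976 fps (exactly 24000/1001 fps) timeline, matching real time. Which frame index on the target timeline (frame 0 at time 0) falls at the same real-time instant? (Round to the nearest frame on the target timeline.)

frame 30274

Source frame index: (0×3600 + 21×60 + 2) × 25 + 17 = 31567.
Real time: 31567 / (25) = 31567/25 s.
Target frame: (31567/25) × (24000/1001) = 30304320/1001 ≈ 30274.046 → 30274.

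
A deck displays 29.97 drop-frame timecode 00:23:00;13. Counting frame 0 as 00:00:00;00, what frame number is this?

41371

Complete 10-minute blocks: 2, each 17982 frames → 35964.
Remaining 3 whole minutes in the current block: 1800 + 2 × 1798 = 5396 frames.
Within the current minute: 0 × 30 + 13 − 2 = 11 (labels ;00/;01 skipped at this minute). Total = 35964 + 5396 + 11 = 41371.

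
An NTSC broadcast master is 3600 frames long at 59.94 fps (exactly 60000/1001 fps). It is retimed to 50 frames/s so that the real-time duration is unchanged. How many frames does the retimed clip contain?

Target frames = source frames × (target rate / source rate) = 3600 × (50)/(60000/1001) = 3600 × 1001/1200 = 3003.

3003 frames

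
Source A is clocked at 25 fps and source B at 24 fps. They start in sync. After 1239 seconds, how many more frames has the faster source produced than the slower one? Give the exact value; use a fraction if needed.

1239 frames

A emits 25 × 1239 = 30975 frames; B emits 24 × 1239 = 29736.
Difference = 1239 frames; B is behind A.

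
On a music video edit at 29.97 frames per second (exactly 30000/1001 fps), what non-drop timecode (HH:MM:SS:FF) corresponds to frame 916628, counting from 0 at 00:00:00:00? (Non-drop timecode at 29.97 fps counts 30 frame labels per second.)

08:29:14:08

916628 ÷ 30 = 30554 full seconds, remainder 8 frames.
30554 s = 8 h 29 min 14 s.
Timecode: 08:29:14:08.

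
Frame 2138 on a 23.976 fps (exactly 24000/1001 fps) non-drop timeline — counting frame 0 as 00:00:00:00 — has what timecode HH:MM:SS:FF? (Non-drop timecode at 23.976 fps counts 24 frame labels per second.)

2138 ÷ 24 = 89 full seconds, remainder 2 frames.
89 s = 0 h 1 min 29 s.
Timecode: 00:01:29:02.

00:01:29:02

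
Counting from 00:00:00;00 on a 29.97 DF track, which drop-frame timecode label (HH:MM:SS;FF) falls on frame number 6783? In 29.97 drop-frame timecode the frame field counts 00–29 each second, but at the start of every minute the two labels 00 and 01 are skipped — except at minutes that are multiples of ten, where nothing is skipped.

00:03:46;09

Each 10-minute DF block holds 10 × 60 × 30 − 9 × 2 = 17982 frames. 6783 ÷ 17982 → 0 full blocks, remainder 6783.
Within the partial block the first minute is 1800 frames and each further minute 1798, so 3 further minute boundaries passed. Total skipped labels = 18 × 0 + 2 × 3 = 6.
Non-drop label index = 6783 + 6 = 6789; at 30 labels/s that is 00:03:46:09, i.e. DF 00:03:46;09.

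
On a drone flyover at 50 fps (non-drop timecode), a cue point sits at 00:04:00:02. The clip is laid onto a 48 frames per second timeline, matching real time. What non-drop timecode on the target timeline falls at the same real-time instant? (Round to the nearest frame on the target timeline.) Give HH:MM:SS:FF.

00:04:00:02

Source frame index: (0×3600 + 4×60 + 0) × 50 + 2 = 12002.
Real time: 12002 / (50) = 6001/25 s.
Target frame: (6001/25) × (48) = 288048/25 ≈ 11521.920 → 11522.
At 48 labels/s: frame 11522 → 00:04:00:02.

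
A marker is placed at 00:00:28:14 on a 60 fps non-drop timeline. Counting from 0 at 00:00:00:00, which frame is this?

Total seconds to the label: (0 × 3600 + 0 × 60 + 28) = 28.
Frame index = 28 × 60 + 14 = 1694.

1694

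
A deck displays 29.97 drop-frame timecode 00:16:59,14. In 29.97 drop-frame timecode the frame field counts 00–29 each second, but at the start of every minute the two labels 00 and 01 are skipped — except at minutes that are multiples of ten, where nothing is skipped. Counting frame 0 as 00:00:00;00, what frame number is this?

As if non-drop at 30 labels/s: (0 × 3600 + 16 × 60 + 59) × 30 + 14 = 30584.
Minute boundaries passed: 16; those not divisible by 10: 16 − 1 = 15; dropped labels = 2 × 15 = 30.
Actual frame index = 30584 − 30 = 30554.

30554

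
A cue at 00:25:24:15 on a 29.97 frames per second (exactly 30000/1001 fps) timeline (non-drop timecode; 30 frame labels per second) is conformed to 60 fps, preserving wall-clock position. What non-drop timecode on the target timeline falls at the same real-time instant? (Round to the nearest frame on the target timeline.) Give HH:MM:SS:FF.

Source frame index: (0×3600 + 25×60 + 24) × 30 + 15 = 45735.
Real time: 45735 / (30000/1001) = 3052049/2000 s.
Target frame: (3052049/2000) × (60) = 9156147/100 ≈ 91561.470 → 91561.
At 60 labels/s: frame 91561 → 00:25:26:01.

00:25:26:01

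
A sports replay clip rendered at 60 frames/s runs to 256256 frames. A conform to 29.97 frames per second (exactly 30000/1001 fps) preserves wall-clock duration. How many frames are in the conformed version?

128000 frames

Target frames = source frames × (target rate / source rate) = 256256 × (30000/1001)/(60) = 256256 × 500/1001 = 128000.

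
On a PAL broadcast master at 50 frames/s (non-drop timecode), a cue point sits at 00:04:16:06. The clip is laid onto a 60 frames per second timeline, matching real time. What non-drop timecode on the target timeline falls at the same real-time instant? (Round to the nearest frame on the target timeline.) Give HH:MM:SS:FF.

Source frame index: (0×3600 + 4×60 + 16) × 50 + 6 = 12806.
Real time: 12806 / (50) = 6403/25 s.
Target frame: (6403/25) × (60) = 76836/5 ≈ 15367.200 → 15367.
At 60 labels/s: frame 15367 → 00:04:16:07.

00:04:16:07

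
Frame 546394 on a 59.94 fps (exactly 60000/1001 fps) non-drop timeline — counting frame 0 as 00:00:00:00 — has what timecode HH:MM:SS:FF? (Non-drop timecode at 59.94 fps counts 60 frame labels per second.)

546394 ÷ 60 = 9106 full seconds, remainder 34 frames.
9106 s = 2 h 31 min 46 s.
Timecode: 02:31:46:34.

02:31:46:34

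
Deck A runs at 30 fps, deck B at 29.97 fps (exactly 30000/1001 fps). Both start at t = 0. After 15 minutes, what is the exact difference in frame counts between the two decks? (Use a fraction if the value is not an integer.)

27000/1001 frames

15 min = 900 s.
A emits 30 × 900 = 27000 frames; B emits 30000/1001 × 900 = 27000000/1001.
Difference = 27000/1001 frames (≈ 26.9730); B is behind A.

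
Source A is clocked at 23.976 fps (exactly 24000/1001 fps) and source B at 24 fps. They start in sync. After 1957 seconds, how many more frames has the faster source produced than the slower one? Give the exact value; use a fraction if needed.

A emits 24000/1001 × 1957 = 46968000/1001 frames; B emits 24 × 1957 = 46968.
Difference = 46968/1001 frames (≈ 46.9211); B is ahead of A.

46968/1001 frames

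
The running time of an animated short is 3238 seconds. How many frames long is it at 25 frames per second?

Frames = 3238 × 25 = 80950.

80950 frames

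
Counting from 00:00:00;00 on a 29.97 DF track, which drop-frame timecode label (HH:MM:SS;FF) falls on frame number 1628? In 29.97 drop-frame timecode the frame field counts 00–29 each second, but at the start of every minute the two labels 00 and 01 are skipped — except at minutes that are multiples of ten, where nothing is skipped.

Each 10-minute DF block holds 10 × 60 × 30 − 9 × 2 = 17982 frames. 1628 ÷ 17982 → 0 full blocks, remainder 1628.
Within the partial block the first minute is 1800 frames and each further minute 1798, so 0 further minute boundaries passed. Total skipped labels = 18 × 0 + 2 × 0 = 0.
Non-drop label index = 1628 + 0 = 1628; at 30 labels/s that is 00:00:54:08, i.e. DF 00:00:54;08.

00:00:54;08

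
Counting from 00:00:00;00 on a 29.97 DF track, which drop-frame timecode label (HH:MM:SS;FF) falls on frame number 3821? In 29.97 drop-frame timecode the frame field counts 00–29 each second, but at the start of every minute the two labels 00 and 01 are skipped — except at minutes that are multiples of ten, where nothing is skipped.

Ten DF minutes hold 17982 frames, so frame 3821 lies in block 0 (frames 0–17981) with 3821 frames into that block.
The block's first minute is 1800 frames and the rest 1798 each; 3821 frames reaches minute 2, so 0 × 18 + 2 × 2 = 4 labels have been skipped so far.
Adding those back, label number 3821 + 4 = 3825 at 30 labels/s is 127 s + 15 f = 0 h 2 min 7 s frame 15, i.e. 00:02:07;15.

00:02:07;15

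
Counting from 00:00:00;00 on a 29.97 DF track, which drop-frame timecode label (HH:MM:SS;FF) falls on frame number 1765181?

Ten DF minutes hold 17982 frames, so frame 1765181 lies in block 98 (frames 1762236–1780217) with 2945 frames into that block.
The block's first minute is 1800 frames and the rest 1798 each; 2945 frames reaches minute 1, so 98 × 18 + 1 × 2 = 1766 labels have been skipped so far.
Adding those back, label number 1765181 + 1766 = 1766947 at 30 labels/s is 58898 s + 7 f = 16 h 21 min 38 s frame 7, i.e. 16:21:38;07.

16:21:38;07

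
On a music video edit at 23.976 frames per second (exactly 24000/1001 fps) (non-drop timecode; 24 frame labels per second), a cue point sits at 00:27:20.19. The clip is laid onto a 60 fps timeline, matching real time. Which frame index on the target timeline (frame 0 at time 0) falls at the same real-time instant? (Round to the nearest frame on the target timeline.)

frame 98546

Source frame index: (0×3600 + 27×60 + 20) × 24 + 19 = 39379.
Real time: 39379 / (24000/1001) = 39418379/24000 s.
Target frame: (39418379/24000) × (60) = 39418379/400 ≈ 98545.947 → 98546.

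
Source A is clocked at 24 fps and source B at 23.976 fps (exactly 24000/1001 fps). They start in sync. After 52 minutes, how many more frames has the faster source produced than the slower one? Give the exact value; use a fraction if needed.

52 min = 3120 s.
A emits 24 × 3120 = 74880 frames; B emits 24000/1001 × 3120 = 5760000/77.
Difference = 5760/77 frames (≈ 74.8052); B is behind A.

5760/77 frames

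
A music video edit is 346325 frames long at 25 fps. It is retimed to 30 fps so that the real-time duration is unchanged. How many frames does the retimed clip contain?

415590 frames

Target frames = source frames × (target rate / source rate) = 346325 × (30)/(25) = 346325 × 6/5 = 415590.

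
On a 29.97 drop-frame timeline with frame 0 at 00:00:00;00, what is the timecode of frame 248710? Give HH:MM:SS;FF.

02:18:18;20

Ten DF minutes hold 17982 frames, so frame 248710 lies in block 13 (frames 233766–251747) with 14944 frames into that block.
The block's first minute is 1800 frames and the rest 1798 each; 14944 frames reaches minute 8, so 13 × 18 + 8 × 2 = 250 labels have been skipped so far.
Adding those back, label number 248710 + 250 = 248960 at 30 labels/s is 8298 s + 20 f = 2 h 18 min 18 s frame 20, i.e. 02:18:18;20.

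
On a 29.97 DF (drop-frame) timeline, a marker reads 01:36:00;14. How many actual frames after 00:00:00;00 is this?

172640

As if non-drop at 30 labels/s: (1 × 3600 + 36 × 60 + 0) × 30 + 14 = 172814.
Minute boundaries passed: 96; those not divisible by 10: 96 − 9 = 87; dropped labels = 2 × 87 = 174.
Actual frame index = 172814 − 174 = 172640.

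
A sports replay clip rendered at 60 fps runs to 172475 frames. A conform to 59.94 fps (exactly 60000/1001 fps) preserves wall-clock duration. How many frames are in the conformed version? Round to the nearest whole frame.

Frames at target rate = 172475 × (60000/1001) / (60) = 172475000/1001 ≈ 172302.697.
Nearest whole frame: 172303.

172303 frames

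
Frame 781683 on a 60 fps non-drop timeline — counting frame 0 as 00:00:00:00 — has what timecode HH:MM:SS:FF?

781683 ÷ 60 = 13028 full seconds, remainder 3 frames.
13028 s = 3 h 37 min 8 s.
Timecode: 03:37:08:03.

03:37:08:03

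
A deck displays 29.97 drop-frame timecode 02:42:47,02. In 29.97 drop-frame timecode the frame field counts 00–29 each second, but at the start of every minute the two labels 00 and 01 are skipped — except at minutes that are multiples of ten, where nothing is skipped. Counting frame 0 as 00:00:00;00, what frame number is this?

As if non-drop at 30 labels/s: (2 × 3600 + 42 × 60 + 47) × 30 + 2 = 293012.
Minute boundaries passed: 162; those not divisible by 10: 162 − 16 = 146; dropped labels = 2 × 146 = 292.
Actual frame index = 293012 − 292 = 292720.

292720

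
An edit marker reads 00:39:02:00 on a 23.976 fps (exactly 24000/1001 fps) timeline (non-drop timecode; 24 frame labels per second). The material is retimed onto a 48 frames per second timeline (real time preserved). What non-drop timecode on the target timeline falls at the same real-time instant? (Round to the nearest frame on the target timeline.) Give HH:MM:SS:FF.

00:39:04:16

Source frame index: (0×3600 + 39×60 + 2) × 24 + 0 = 56208.
Real time: 56208 / (24000/1001) = 1172171/500 s.
Target frame: (1172171/500) × (48) = 14066052/125 ≈ 112528.416 → 112528.
At 48 labels/s: frame 112528 → 00:39:04:16.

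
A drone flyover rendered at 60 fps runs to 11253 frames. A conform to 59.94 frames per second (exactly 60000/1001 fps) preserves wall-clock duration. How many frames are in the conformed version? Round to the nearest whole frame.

11242 frames

Frames at target rate = 11253 × (60000/1001) / (60) = 1023000/91 ≈ 11241.758.
Nearest whole frame: 11242.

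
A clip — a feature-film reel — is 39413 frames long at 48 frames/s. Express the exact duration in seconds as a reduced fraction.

Running time = 39413 ÷ (48) = 39413 × 1/48 = 39413/48 s.

39413/48 seconds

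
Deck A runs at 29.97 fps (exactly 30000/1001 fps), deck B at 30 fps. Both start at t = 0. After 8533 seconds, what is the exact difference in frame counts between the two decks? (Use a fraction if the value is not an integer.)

A emits 30000/1001 × 8533 = 36570000/143 frames; B emits 30 × 8533 = 255990.
Difference = 36570/143 frames (≈ 255.7343); B is ahead of A.

36570/143 frames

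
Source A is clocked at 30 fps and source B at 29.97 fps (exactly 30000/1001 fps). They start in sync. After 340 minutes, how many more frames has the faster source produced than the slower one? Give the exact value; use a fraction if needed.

340 min = 20400 s.
A emits 30 × 20400 = 612000 frames; B emits 30000/1001 × 20400 = 612000000/1001.
Difference = 612000/1001 frames (≈ 611.3886); B is behind A.

612000/1001 frames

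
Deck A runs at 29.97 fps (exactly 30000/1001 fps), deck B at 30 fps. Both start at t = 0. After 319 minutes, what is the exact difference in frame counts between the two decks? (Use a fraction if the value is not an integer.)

319 min = 19140 s.
A emits 30000/1001 × 19140 = 52200000/91 frames; B emits 30 × 19140 = 574200.
Difference = 52200/91 frames (≈ 573.6264); B is ahead of A.

52200/91 frames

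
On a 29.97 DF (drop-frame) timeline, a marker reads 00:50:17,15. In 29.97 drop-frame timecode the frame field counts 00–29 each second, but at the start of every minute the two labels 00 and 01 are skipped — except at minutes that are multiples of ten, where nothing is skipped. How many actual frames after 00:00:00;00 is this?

90435

As if non-drop at 30 labels/s: (0 × 3600 + 50 × 60 + 17) × 30 + 15 = 90525.
Minute boundaries passed: 50; those not divisible by 10: 50 − 5 = 45; dropped labels = 2 × 45 = 90.
Actual frame index = 90525 − 90 = 90435.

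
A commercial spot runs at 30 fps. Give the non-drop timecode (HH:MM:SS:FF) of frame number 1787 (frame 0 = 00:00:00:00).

00:00:59:17

1787 ÷ 30 = 59 full seconds, remainder 17 frames.
59 s = 0 h 0 min 59 s.
Timecode: 00:00:59:17.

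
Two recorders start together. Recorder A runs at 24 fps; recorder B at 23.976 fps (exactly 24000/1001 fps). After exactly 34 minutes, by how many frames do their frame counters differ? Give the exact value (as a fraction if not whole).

48960/1001 frames

34 min = 2040 s.
A emits 24 × 2040 = 48960 frames; B emits 24000/1001 × 2040 = 48960000/1001.
Difference = 48960/1001 frames (≈ 48.9111); B is behind A.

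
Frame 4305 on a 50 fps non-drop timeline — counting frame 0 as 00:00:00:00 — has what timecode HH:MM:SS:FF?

4305 ÷ 50 = 86 full seconds, remainder 5 frames.
86 s = 0 h 1 min 26 s.
Timecode: 00:01:26:05.

00:01:26:05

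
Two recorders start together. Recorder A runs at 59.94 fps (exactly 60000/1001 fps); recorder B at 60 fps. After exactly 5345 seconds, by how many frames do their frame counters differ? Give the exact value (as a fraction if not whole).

A emits 60000/1001 × 5345 = 320700000/1001 frames; B emits 60 × 5345 = 320700.
Difference = 320700/1001 frames (≈ 320.3796); B is ahead of A.

320700/1001 frames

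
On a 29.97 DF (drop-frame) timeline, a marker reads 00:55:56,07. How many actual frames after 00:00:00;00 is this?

100587

Complete 10-minute blocks: 5, each 17982 frames → 89910.
Remaining 5 whole minutes in the current block: 1800 + 4 × 1798 = 8992 frames.
Within the current minute: 56 × 30 + 7 − 2 = 1685 (labels ;00/;01 skipped at this minute). Total = 89910 + 8992 + 1685 = 100587.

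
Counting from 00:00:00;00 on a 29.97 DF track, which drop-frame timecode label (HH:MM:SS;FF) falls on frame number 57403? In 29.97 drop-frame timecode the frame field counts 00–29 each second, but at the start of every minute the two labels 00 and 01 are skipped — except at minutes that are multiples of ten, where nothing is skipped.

00:31:55;09

Ten DF minutes hold 17982 frames, so frame 57403 lies in block 3 (frames 53946–71927) with 3457 frames into that block.
The block's first minute is 1800 frames and the rest 1798 each; 3457 frames reaches minute 1, so 3 × 18 + 1 × 2 = 56 labels have been skipped so far.
Adding those back, label number 57403 + 56 = 57459 at 30 labels/s is 1915 s + 9 f = 0 h 31 min 55 s frame 9, i.e. 00:31:55;09.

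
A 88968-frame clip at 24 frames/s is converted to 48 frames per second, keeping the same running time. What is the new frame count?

Target frames = source frames × (target rate / source rate) = 88968 × (48)/(24) = 88968 × 2 = 177936.

177936 frames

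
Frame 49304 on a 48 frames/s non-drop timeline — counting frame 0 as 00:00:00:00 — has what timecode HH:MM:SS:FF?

49304 ÷ 48 = 1027 full seconds, remainder 8 frames.
1027 s = 0 h 17 min 7 s.
Timecode: 00:17:07:08.

00:17:07:08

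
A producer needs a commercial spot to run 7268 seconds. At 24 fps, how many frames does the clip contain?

Frames = 7268 × 24 = 174432.

174432 frames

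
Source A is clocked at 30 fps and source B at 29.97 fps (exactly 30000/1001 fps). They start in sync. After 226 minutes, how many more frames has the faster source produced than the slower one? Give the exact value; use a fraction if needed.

226 min = 13560 s.
A emits 30 × 13560 = 406800 frames; B emits 30000/1001 × 13560 = 406800000/1001.
Difference = 406800/1001 frames (≈ 406.3936); B is behind A.

406800/1001 frames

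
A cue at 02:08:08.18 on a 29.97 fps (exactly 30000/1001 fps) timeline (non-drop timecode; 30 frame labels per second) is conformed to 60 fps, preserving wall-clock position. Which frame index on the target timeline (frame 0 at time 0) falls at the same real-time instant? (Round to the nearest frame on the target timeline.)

Source frame index: (2×3600 + 8×60 + 8) × 30 + 18 = 230658.
Real time: 230658 / (30000/1001) = 38481443/5000 s.
Target frame: (38481443/5000) × (60) = 115444329/250 ≈ 461777.316 → 461777.

frame 461777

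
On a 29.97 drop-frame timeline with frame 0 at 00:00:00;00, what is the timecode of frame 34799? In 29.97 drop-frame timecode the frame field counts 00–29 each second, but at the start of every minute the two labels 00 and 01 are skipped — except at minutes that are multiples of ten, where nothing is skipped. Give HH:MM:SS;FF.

Ten DF minutes hold 17982 frames, so frame 34799 lies in block 1 (frames 17982–35963) with 16817 frames into that block.
The block's first minute is 1800 frames and the rest 1798 each; 16817 frames reaches minute 9, so 1 × 18 + 9 × 2 = 36 labels have been skipped so far.
Adding those back, label number 34799 + 36 = 34835 at 30 labels/s is 1161 s + 5 f = 0 h 19 min 21 s frame 5, i.e. 00:19:21;05.

00:19:21;05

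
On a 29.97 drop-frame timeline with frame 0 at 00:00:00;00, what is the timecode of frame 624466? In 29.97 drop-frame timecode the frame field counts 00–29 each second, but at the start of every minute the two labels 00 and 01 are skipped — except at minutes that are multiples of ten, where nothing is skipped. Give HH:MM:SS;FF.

Ten DF minutes hold 17982 frames, so frame 624466 lies in block 34 (frames 611388–629369) with 13078 frames into that block.
The block's first minute is 1800 frames and the rest 1798 each; 13078 frames reaches minute 7, so 34 × 18 + 7 × 2 = 626 labels have been skipped so far.
Adding those back, label number 624466 + 626 = 625092 at 30 labels/s is 20836 s + 12 f = 5 h 47 min 16 s frame 12, i.e. 05:47:16;12.

05:47:16;12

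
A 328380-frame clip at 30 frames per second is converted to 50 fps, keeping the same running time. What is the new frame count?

Target frames = source frames × (target rate / source rate) = 328380 × (50)/(30) = 328380 × 5/3 = 547300.

547300 frames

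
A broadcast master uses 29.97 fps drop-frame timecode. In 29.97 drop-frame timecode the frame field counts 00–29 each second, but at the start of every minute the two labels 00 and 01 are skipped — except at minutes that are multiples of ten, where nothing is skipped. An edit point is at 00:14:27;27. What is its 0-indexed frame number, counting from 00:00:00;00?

Complete 10-minute blocks: 1, each 17982 frames → 17982.
Remaining 4 whole minutes in the current block: 1800 + 3 × 1798 = 7194 frames.
Within the current minute: 27 × 30 + 27 − 2 = 835 (labels ;00/;01 skipped at this minute). Total = 17982 + 7194 + 835 = 26011.

26011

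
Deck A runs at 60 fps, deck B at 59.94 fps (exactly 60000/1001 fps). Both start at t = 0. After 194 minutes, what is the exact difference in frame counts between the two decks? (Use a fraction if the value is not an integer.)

194 min = 11640 s.
A emits 60 × 11640 = 698400 frames; B emits 60000/1001 × 11640 = 698400000/1001.
Difference = 698400/1001 frames (≈ 697.7023); B is behind A.

698400/1001 frames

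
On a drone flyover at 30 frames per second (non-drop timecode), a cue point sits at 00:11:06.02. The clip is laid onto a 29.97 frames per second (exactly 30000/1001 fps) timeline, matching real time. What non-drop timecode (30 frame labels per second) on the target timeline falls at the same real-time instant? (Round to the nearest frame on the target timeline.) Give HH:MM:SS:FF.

00:11:05:12

Source frame index: (0×3600 + 11×60 + 6) × 30 + 2 = 19982.
Real time: 19982 / (30) = 9991/15 s.
Target frame: (9991/15) × (30000/1001) = 19982000/1001 ≈ 19962.038 → 19962.
At 30 labels/s: frame 19962 → 00:11:05:12.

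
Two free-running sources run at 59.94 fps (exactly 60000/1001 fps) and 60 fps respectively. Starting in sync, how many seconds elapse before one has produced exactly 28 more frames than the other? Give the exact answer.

7007/15 seconds

The gap grows by |60 − 60000/1001| = 60/1001 frames per second.
Time for a 28-frame gap: 28 ÷ (60/1001) = 7007/15 s.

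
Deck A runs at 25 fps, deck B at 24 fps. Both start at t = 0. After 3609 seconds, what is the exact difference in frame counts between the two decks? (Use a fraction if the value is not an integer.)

A emits 25 × 3609 = 90225 frames; B emits 24 × 3609 = 86616.
Difference = 3609 frames; B is behind A.

3609 frames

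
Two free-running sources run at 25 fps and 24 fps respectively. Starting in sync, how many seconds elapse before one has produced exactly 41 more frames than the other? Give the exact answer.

41 seconds

The gap grows by |24 − 25| = 1 frame per second.
Time for a 41-frame gap: 41 ÷ (1) = 41 s.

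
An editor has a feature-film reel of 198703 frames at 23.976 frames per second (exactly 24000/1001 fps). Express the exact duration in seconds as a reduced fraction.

198901703/24000 seconds

Running time = 198703 ÷ (24000/1001) = 198703 × 1001/24000 = 198901703/24000 s.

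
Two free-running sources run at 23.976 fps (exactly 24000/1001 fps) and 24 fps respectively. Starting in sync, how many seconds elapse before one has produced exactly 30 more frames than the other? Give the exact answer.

The gap grows by |24 − 24000/1001| = 24/1001 frames per second.
Time for a 30-frame gap: 30 ÷ (24/1001) = 1251.25 s.

1251.25 seconds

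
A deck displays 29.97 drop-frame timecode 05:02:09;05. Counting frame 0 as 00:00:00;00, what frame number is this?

543331

Complete 10-minute blocks: 30, each 17982 frames → 539460.
Remaining 2 whole minutes in the current block: 1800 + 1 × 1798 = 3598 frames.
Within the current minute: 9 × 30 + 5 − 2 = 273 (labels ;00/;01 skipped at this minute). Total = 539460 + 3598 + 273 = 543331.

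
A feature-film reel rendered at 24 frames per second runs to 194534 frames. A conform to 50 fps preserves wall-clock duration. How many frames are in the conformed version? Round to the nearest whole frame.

Frames at target rate = 194534 × (50) / (24) = 2431675/6 ≈ 405279.167.
Nearest whole frame: 405279.

405279 frames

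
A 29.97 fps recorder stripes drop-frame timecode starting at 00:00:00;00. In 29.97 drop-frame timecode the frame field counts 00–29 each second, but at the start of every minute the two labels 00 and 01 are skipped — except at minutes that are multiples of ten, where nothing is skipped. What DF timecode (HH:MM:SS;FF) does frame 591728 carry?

05:29:04;02

Each 10-minute DF block holds 10 × 60 × 30 − 9 × 2 = 17982 frames. 591728 ÷ 17982 → 32 full blocks, remainder 16304.
Within the partial block the first minute is 1800 frames and each further minute 1798, so 9 further minute boundaries passed. Total skipped labels = 18 × 32 + 2 × 9 = 594.
Non-drop label index = 591728 + 594 = 592322; at 30 labels/s that is 05:29:04:02, i.e. DF 05:29:04;02.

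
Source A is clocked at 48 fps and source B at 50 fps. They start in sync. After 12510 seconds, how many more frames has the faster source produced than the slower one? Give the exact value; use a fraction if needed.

25020 frames

A emits 48 × 12510 = 600480 frames; B emits 50 × 12510 = 625500.
Difference = 25020 frames; B is ahead of A.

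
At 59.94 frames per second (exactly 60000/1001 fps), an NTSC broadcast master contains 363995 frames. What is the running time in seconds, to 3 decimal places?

6072.650 seconds

Running time = 363995 × 1001/60000 = 72871799/12000 s ≈ 6072.650 s.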